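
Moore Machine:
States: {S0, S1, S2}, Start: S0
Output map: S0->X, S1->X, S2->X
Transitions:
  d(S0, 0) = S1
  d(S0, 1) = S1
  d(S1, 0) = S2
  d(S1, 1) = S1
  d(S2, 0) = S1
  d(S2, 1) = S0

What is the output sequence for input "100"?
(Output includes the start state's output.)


Start: S0 (output X)
  --1--> S1 (output X)
  --0--> S2 (output X)
  --0--> S1 (output X)

"XXXX"


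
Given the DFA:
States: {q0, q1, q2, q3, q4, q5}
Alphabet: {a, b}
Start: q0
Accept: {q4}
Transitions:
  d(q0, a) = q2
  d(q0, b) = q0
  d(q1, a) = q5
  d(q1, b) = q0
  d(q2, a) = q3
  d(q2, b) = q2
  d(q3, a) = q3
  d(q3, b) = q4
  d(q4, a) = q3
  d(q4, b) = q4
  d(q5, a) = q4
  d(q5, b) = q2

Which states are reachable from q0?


BFS from q0:
  layer 0: {q0}
  layer 1: {q2}
  layer 2: {q3}
  layer 3: {q4}

{q0, q2, q3, q4}


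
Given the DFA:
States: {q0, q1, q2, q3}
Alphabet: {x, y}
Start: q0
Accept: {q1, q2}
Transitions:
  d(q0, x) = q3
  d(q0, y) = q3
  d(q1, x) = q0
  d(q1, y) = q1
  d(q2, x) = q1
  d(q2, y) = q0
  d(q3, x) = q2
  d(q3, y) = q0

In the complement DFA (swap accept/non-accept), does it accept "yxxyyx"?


Trace: q0 -> q3 -> q2 -> q1 -> q1 -> q1 -> q0
Final: q0
Original accept: {q1, q2}
Complement: q0 is not in original accept

Yes, complement accepts (original rejects)


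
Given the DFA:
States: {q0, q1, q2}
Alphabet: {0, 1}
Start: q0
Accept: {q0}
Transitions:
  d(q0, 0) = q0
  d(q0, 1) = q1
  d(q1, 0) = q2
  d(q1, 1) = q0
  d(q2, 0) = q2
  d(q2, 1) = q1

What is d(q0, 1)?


Looking up transition d(q0, 1)

q1


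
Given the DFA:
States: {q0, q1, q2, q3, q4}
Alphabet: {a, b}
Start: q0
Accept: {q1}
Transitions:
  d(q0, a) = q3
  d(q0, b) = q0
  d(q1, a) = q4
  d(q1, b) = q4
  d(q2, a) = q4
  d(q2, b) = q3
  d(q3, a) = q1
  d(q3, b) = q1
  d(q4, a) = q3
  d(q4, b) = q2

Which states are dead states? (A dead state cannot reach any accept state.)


Forward reachability from each state:
  q0 -> reaches accept state q1 (live)
  q1 -> reaches accept state q1 (live)
  q2 -> reaches accept state q1 (live)
  q3 -> reaches accept state q1 (live)
  q4 -> reaches accept state q1 (live)

None (all states can reach an accept state)


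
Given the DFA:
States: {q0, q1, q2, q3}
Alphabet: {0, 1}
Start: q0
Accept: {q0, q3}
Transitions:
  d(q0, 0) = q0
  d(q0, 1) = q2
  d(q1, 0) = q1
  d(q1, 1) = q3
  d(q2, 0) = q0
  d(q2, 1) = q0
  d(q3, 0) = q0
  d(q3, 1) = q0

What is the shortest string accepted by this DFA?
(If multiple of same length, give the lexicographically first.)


BFS by string length (lex-first path to each state shown):
  len 0: q0<-""
Found accept state at length 0.

"" (empty string)


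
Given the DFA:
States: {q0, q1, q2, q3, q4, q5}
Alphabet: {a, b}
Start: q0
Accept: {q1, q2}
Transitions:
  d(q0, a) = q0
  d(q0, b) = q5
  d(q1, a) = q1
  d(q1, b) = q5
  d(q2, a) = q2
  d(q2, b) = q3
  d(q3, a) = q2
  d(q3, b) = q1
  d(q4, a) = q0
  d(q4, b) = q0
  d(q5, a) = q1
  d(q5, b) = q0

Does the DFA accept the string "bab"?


Trace: q0 -> q5 -> q1 -> q5
Final state: q5
Accept states: {q1, q2}

No, rejected (final state q5 is not an accept state)


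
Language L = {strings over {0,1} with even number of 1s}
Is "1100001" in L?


count('1') = 3; 3 mod 2 = 1

No, "1100001" is not in L


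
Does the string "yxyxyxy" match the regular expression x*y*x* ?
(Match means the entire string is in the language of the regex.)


|string| = 7; first = 'y'; last = 'y'

No, "yxyxyxy" does not match x*y*x*


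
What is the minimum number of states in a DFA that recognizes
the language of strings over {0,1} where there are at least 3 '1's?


States: count = 0, 1, ..., 2, and a final '>= 3' state.
Total: 3 + 1 = 4. Accept = '>= 3' state.

4


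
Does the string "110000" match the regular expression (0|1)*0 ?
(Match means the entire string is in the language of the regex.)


|string| = 6; first = '1'; last = '0'

Yes, "110000" matches (0|1)*0


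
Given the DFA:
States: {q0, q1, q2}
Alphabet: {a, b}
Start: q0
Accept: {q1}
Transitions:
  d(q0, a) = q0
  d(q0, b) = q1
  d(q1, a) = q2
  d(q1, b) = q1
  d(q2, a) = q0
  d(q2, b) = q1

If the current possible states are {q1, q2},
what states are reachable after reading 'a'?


Apply transition on 'a' from each current state:
  d(q1, a) = q2
  d(q2, a) = q0

{q0, q2}


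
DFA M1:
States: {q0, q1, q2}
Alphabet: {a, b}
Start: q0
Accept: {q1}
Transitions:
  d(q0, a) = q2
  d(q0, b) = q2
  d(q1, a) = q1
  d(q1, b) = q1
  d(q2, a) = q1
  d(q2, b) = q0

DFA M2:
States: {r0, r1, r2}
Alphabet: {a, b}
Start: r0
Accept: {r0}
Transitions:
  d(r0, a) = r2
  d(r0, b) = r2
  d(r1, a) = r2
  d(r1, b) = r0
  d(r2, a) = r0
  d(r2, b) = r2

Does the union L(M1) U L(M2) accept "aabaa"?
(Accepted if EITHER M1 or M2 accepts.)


M1: final=q1 accepted=True
M2: final=r2 accepted=False

Yes, union accepts


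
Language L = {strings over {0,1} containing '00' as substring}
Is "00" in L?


'00' occurs at index 0

Yes, "00" is in L


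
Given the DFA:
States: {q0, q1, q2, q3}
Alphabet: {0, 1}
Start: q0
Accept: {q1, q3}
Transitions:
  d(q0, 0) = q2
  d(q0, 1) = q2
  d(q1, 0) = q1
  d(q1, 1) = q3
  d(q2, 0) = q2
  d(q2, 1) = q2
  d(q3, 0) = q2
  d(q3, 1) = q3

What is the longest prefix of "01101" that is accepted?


Run the DFA, marking each prefix where the state is accepting:
  "" -> q0 [reject]
  "0" -> q2 [reject]
  "01" -> q2 [reject]
  "011" -> q2 [reject]
  "0110" -> q2 [reject]
  "01101" -> q2 [reject]

No prefix is accepted


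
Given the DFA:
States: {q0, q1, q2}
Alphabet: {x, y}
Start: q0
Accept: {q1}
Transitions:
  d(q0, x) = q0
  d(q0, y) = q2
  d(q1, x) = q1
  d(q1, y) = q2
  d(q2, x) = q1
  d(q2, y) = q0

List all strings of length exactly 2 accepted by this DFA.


All strings of length 2: 4 total
Accepted: 1

"yx"


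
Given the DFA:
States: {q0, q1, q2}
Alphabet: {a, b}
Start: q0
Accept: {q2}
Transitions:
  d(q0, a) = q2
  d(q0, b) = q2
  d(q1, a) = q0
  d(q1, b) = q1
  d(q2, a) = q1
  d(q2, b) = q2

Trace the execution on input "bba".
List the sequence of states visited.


Input: bba
d(q0, b) = q2
d(q2, b) = q2
d(q2, a) = q1


q0 -> q2 -> q2 -> q1


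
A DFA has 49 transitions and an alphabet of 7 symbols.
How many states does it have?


Each state has exactly one transition per symbol.
states = transitions / |alphabet| = 49 / 7 = 7

7


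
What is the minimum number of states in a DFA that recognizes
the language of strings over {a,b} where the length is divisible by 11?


States track (length) mod 11.
Need 11 states: one per remainder 0..10; accept = remainder 0.

11


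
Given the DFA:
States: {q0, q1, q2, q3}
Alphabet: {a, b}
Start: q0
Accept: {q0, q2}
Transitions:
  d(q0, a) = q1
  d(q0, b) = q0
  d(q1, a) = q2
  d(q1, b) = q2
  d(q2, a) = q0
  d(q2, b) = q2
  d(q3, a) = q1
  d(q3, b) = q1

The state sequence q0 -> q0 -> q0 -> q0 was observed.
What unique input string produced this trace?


Trace back each transition to find the symbol:
  q0 --[b]--> q0
  q0 --[b]--> q0
  q0 --[b]--> q0

"bbb"


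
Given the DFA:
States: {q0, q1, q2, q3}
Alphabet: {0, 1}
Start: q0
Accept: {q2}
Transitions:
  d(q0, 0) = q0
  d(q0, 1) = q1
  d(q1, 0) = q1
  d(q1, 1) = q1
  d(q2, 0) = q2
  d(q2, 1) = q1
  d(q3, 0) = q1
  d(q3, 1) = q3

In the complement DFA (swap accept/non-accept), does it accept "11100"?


Trace: q0 -> q1 -> q1 -> q1 -> q1 -> q1
Final: q1
Original accept: {q2}
Complement: q1 is not in original accept

Yes, complement accepts (original rejects)


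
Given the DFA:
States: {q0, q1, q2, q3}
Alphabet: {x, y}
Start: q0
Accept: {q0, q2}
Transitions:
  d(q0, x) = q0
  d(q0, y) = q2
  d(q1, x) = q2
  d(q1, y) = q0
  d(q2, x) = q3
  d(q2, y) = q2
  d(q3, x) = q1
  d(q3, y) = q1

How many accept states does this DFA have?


Accept states listed: {q0, q2}
Counting: q0(1) q2(2)

2


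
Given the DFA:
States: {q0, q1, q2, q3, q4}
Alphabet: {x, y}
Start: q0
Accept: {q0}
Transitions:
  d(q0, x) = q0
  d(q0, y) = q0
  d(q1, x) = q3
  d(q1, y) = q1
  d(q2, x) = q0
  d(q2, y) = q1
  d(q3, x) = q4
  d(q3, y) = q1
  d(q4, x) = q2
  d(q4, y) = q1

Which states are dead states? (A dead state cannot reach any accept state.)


Forward reachability from each state:
  q0 -> reaches accept state q0 (live)
  q1 -> reaches accept state q0 (live)
  q2 -> reaches accept state q0 (live)
  q3 -> reaches accept state q0 (live)
  q4 -> reaches accept state q0 (live)

None (all states can reach an accept state)


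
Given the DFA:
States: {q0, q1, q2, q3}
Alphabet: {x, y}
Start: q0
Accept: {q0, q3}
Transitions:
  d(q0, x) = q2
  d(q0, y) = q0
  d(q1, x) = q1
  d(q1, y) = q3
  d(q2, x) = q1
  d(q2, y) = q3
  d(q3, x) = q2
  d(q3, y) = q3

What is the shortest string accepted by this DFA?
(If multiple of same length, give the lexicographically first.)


BFS by string length (lex-first path to each state shown):
  len 0: q0<-""
Found accept state at length 0.

"" (empty string)


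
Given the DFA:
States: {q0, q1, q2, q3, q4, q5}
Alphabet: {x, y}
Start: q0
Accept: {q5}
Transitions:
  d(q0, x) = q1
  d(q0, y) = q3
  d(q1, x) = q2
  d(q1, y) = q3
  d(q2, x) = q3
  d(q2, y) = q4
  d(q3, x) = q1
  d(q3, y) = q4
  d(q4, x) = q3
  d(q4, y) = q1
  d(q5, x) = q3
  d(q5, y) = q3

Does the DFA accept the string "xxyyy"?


Trace: q0 -> q1 -> q2 -> q4 -> q1 -> q3
Final state: q3
Accept states: {q5}

No, rejected (final state q3 is not an accept state)


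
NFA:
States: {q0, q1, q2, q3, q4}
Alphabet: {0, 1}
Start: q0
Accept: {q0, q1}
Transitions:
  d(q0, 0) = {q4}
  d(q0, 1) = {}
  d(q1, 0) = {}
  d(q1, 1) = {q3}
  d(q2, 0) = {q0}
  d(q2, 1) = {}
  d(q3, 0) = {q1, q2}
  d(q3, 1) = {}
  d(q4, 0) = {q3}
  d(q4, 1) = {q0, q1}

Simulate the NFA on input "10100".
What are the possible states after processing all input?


Start: {q0}
  --1--> {}
  --0--> {}
  --1--> {}
  --0--> {}
  --0--> {}

{} (empty set, no valid transitions)


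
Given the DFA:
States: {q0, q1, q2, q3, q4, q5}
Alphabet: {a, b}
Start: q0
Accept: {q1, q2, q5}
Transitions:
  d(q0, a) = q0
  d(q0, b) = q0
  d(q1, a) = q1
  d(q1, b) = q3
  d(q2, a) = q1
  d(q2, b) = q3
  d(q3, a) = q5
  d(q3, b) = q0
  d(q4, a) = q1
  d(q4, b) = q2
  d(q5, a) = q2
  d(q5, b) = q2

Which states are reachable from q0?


BFS from q0:
  layer 0: {q0}

{q0}


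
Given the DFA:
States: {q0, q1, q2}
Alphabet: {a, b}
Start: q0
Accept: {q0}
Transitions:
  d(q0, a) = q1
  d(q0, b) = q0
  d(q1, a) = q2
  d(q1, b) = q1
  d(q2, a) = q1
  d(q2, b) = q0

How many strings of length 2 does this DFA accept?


Enumerating all length-2 strings:
  "aa" -> q2 [reject]
  "ab" -> q1 [reject]
  "ba" -> q1 [reject]
  "bb" -> q0 [accept]

1 out of 4


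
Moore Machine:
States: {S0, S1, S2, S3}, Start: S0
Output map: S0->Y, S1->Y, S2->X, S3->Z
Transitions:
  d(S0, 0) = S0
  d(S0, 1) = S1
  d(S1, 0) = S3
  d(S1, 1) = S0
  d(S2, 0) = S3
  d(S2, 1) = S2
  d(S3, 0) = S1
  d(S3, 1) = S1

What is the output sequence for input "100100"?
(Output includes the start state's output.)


Start: S0 (output Y)
  --1--> S1 (output Y)
  --0--> S3 (output Z)
  --0--> S1 (output Y)
  --1--> S0 (output Y)
  --0--> S0 (output Y)
  --0--> S0 (output Y)

"YYZYYYY"


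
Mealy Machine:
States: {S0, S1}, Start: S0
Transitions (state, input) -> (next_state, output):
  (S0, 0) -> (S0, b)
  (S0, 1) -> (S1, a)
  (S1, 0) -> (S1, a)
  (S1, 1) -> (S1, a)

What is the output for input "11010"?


Step-by-step:
  (S0, 1) -> (S1, a)
  (S1, 1) -> (S1, a)
  (S1, 0) -> (S1, a)
  (S1, 1) -> (S1, a)
  (S1, 0) -> (S1, a)

"aaaaa"


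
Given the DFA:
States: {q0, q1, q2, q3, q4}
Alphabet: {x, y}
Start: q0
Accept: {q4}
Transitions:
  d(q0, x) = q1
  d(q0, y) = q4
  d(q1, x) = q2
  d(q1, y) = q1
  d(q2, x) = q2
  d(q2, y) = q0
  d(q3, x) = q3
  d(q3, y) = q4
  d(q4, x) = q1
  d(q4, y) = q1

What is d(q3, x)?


Looking up transition d(q3, x)

q3


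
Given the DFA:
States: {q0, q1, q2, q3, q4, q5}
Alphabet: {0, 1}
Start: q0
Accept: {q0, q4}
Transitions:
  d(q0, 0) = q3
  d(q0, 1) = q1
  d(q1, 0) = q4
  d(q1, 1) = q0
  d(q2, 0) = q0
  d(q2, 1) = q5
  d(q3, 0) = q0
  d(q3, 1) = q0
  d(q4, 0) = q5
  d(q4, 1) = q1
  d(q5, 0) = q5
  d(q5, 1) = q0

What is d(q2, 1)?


Looking up transition d(q2, 1)

q5


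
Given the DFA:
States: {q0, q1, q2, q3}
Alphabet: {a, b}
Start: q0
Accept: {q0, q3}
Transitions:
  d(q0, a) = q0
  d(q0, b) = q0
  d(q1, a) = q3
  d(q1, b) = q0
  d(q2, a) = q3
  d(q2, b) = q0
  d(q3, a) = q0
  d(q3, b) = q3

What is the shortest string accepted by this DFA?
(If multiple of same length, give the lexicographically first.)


BFS by string length (lex-first path to each state shown):
  len 0: q0<-""
Found accept state at length 0.

"" (empty string)


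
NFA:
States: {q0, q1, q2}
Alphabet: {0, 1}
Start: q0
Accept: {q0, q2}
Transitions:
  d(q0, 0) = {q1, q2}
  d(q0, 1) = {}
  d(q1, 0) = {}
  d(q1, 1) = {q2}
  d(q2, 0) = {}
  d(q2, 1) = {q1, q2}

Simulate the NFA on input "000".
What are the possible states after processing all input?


Start: {q0}
  --0--> {q1, q2}
  --0--> {}
  --0--> {}

{} (empty set, no valid transitions)


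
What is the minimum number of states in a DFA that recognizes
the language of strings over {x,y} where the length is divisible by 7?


States track (length) mod 7.
Need 7 states: one per remainder 0..6; accept = remainder 0.

7


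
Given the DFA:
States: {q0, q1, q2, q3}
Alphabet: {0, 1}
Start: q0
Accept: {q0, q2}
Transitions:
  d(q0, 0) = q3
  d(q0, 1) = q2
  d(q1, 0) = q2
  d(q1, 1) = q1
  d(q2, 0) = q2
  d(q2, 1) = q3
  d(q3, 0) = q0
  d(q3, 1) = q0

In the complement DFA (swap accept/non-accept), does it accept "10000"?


Trace: q0 -> q2 -> q2 -> q2 -> q2 -> q2
Final: q2
Original accept: {q0, q2}
Complement: q2 is in original accept

No, complement rejects (original accepts)


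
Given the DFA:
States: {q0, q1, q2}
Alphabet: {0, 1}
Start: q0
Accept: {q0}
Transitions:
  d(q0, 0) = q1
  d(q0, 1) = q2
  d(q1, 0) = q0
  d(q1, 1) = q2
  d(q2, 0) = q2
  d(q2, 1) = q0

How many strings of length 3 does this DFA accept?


Enumerating all length-3 strings:
  "000" -> q1 [reject]
  "001" -> q2 [reject]
  "010" -> q2 [reject]
  "011" -> q0 [accept]
  "100" -> q2 [reject]
  "101" -> q0 [accept]
  "110" -> q1 [reject]
  "111" -> q2 [reject]

2 out of 8


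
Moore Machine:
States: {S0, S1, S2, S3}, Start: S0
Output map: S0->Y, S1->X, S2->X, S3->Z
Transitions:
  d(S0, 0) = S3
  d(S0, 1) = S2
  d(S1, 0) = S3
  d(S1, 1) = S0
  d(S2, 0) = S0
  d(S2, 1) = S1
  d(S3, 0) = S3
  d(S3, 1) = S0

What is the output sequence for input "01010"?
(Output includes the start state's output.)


Start: S0 (output Y)
  --0--> S3 (output Z)
  --1--> S0 (output Y)
  --0--> S3 (output Z)
  --1--> S0 (output Y)
  --0--> S3 (output Z)

"YZYZYZ"


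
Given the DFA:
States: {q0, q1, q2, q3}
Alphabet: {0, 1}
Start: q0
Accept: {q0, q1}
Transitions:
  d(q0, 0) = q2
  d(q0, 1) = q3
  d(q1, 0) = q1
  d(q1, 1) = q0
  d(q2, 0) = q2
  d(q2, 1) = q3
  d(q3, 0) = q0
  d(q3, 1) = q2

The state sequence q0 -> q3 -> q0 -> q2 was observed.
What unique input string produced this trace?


Trace back each transition to find the symbol:
  q0 --[1]--> q3
  q3 --[0]--> q0
  q0 --[0]--> q2

"100"


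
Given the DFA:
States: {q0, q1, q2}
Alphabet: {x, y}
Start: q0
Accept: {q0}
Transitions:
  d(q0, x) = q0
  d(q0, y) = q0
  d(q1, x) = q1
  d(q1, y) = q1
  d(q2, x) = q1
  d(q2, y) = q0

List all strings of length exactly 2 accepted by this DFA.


All strings of length 2: 4 total
Accepted: 4

"xx", "xy", "yx", "yy"


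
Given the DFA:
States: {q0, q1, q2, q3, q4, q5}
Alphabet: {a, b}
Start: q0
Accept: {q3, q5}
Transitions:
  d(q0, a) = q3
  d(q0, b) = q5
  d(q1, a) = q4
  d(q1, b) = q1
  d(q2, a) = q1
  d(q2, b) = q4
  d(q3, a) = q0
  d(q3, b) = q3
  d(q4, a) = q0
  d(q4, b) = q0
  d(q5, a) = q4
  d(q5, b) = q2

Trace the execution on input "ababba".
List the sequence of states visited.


Input: ababba
d(q0, a) = q3
d(q3, b) = q3
d(q3, a) = q0
d(q0, b) = q5
d(q5, b) = q2
d(q2, a) = q1


q0 -> q3 -> q3 -> q0 -> q5 -> q2 -> q1


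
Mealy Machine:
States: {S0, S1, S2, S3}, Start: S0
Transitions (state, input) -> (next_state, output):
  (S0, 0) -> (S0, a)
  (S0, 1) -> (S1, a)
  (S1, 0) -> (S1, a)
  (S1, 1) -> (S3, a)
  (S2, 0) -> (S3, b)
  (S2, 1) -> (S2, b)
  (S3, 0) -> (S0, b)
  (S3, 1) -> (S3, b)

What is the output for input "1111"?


Step-by-step:
  (S0, 1) -> (S1, a)
  (S1, 1) -> (S3, a)
  (S3, 1) -> (S3, b)
  (S3, 1) -> (S3, b)

"aabb"


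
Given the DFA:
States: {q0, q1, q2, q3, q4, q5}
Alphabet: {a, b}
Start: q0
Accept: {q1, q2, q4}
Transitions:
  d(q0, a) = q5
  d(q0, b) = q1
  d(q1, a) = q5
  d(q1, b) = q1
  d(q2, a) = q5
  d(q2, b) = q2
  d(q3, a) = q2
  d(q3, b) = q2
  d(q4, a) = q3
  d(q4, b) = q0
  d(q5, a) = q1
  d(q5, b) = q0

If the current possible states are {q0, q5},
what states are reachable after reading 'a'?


Apply transition on 'a' from each current state:
  d(q0, a) = q5
  d(q5, a) = q1

{q1, q5}


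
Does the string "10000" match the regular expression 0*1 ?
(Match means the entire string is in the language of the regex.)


|string| = 5; first = '1'; last = '0'

No, "10000" does not match 0*1


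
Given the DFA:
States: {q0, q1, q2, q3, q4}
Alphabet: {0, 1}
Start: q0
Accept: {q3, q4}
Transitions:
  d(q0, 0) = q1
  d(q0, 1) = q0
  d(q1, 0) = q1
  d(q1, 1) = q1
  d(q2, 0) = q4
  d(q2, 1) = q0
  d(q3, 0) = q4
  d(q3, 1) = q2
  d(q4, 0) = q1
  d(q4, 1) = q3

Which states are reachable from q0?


BFS from q0:
  layer 0: {q0}
  layer 1: {q1}

{q0, q1}


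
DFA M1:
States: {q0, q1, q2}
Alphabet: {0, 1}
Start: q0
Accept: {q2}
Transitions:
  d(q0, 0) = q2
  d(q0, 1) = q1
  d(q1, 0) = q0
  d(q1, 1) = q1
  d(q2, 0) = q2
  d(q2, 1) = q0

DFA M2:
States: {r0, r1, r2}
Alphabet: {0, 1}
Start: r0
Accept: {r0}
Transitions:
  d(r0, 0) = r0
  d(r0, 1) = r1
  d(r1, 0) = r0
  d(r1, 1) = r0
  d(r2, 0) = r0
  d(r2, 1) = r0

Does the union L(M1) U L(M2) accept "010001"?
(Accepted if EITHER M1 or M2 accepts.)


M1: final=q0 accepted=False
M2: final=r1 accepted=False

No, union rejects (neither accepts)


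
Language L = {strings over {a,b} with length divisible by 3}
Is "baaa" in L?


length = 4; 4 mod 3 = 1

No, "baaa" is not in L


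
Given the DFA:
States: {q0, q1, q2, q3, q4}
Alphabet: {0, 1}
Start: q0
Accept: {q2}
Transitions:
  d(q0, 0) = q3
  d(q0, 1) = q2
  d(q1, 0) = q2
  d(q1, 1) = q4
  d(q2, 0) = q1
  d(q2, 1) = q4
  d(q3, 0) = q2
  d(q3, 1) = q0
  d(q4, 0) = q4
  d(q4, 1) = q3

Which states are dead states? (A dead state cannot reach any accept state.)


Forward reachability from each state:
  q0 -> reaches accept state q2 (live)
  q1 -> reaches accept state q2 (live)
  q2 -> reaches accept state q2 (live)
  q3 -> reaches accept state q2 (live)
  q4 -> reaches accept state q2 (live)

None (all states can reach an accept state)


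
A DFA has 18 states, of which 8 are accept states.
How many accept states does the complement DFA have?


Complement swaps accept and non-accept states.
18 - 8 = 10

10


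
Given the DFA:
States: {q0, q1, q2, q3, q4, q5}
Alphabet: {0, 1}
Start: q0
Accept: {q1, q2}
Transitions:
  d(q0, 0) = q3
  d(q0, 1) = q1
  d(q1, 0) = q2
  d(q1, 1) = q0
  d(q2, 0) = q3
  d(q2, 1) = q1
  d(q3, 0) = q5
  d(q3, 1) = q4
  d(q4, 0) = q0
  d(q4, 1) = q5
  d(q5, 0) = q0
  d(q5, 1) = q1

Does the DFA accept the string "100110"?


Trace: q0 -> q1 -> q2 -> q3 -> q4 -> q5 -> q0
Final state: q0
Accept states: {q1, q2}

No, rejected (final state q0 is not an accept state)


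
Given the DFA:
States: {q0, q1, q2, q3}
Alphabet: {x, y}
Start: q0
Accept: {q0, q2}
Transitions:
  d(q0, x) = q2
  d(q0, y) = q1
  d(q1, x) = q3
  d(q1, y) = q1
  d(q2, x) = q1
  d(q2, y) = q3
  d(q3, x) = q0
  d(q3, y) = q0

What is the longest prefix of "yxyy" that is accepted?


Run the DFA, marking each prefix where the state is accepting:
  "" -> q0 [accept]
  "y" -> q1 [reject]
  "yx" -> q3 [reject]
  "yxy" -> q0 [accept]
  "yxyy" -> q1 [reject]

"yxy"


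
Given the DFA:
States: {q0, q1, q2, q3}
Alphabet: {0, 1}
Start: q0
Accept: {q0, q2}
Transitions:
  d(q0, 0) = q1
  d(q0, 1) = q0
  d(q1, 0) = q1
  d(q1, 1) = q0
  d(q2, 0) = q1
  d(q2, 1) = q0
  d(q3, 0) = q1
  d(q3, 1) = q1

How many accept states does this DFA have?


Accept states listed: {q0, q2}
Counting: q0(1) q2(2)

2


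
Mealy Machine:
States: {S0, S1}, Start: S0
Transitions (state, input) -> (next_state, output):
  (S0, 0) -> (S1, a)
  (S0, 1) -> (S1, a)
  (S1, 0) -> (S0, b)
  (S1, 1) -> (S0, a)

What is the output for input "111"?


Step-by-step:
  (S0, 1) -> (S1, a)
  (S1, 1) -> (S0, a)
  (S0, 1) -> (S1, a)

"aaa"


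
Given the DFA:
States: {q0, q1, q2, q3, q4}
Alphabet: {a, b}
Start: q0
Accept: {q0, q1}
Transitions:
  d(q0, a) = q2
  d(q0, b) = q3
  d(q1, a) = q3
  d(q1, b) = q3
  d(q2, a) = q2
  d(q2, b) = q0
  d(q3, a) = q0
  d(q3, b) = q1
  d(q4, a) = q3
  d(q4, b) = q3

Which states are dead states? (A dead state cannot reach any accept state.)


Forward reachability from each state:
  q0 -> reaches accept state q0 (live)
  q1 -> reaches accept state q0 (live)
  q2 -> reaches accept state q0 (live)
  q3 -> reaches accept state q0 (live)
  q4 -> reaches accept state q0 (live)

None (all states can reach an accept state)


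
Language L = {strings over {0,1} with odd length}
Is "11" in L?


length = 2; 2 mod 2 = 0

No, "11" is not in L


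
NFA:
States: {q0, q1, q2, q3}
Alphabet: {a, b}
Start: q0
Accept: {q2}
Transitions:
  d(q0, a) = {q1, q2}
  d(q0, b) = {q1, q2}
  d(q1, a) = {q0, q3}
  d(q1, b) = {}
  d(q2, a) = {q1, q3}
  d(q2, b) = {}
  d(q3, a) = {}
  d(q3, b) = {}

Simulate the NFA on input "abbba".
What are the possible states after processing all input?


Start: {q0}
  --a--> {q1, q2}
  --b--> {}
  --b--> {}
  --b--> {}
  --a--> {}

{} (empty set, no valid transitions)


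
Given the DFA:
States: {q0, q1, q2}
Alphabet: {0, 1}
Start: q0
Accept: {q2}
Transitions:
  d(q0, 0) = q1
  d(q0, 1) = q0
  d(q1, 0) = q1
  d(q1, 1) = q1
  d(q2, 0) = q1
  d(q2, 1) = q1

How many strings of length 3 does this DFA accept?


Enumerating all length-3 strings:
  "000" -> q1 [reject]
  "001" -> q1 [reject]
  "010" -> q1 [reject]
  "011" -> q1 [reject]
  "100" -> q1 [reject]
  "101" -> q1 [reject]
  "110" -> q1 [reject]
  "111" -> q0 [reject]

0 out of 8


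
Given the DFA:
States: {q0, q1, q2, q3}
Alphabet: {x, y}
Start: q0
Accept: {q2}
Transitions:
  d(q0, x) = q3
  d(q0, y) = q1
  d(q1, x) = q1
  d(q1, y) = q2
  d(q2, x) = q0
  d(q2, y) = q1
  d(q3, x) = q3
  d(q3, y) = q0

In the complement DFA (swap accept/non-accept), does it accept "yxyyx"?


Trace: q0 -> q1 -> q1 -> q2 -> q1 -> q1
Final: q1
Original accept: {q2}
Complement: q1 is not in original accept

Yes, complement accepts (original rejects)


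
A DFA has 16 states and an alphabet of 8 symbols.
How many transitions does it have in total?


Each state has exactly one transition per symbol.
16 * 8 = 128

128


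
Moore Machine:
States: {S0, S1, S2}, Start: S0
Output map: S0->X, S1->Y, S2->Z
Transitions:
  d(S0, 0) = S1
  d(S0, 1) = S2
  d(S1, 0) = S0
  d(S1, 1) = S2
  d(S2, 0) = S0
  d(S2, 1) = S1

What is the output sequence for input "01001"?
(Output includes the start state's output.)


Start: S0 (output X)
  --0--> S1 (output Y)
  --1--> S2 (output Z)
  --0--> S0 (output X)
  --0--> S1 (output Y)
  --1--> S2 (output Z)

"XYZXYZ"


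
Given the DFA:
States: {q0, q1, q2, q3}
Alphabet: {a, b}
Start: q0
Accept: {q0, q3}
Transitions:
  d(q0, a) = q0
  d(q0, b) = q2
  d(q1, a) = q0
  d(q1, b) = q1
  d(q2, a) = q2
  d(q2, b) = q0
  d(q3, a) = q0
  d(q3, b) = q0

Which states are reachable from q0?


BFS from q0:
  layer 0: {q0}
  layer 1: {q2}

{q0, q2}


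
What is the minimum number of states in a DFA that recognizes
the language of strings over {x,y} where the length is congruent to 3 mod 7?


States track (length) mod 7.
Need 7 states: one per remainder 0..6; accept = remainder 3.

7


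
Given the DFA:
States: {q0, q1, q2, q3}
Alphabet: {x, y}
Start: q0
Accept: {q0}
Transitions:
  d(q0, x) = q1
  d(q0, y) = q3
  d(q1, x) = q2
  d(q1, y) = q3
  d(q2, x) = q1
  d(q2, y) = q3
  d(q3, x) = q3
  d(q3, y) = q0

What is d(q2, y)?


Looking up transition d(q2, y)

q3


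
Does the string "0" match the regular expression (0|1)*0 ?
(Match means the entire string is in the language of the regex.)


|string| = 1; first = '0'; last = '0'

Yes, "0" matches (0|1)*0


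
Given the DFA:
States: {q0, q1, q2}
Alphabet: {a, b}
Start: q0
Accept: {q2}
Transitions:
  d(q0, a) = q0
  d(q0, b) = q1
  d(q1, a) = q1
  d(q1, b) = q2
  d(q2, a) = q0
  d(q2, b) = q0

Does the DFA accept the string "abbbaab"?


Trace: q0 -> q0 -> q1 -> q2 -> q0 -> q0 -> q0 -> q1
Final state: q1
Accept states: {q2}

No, rejected (final state q1 is not an accept state)


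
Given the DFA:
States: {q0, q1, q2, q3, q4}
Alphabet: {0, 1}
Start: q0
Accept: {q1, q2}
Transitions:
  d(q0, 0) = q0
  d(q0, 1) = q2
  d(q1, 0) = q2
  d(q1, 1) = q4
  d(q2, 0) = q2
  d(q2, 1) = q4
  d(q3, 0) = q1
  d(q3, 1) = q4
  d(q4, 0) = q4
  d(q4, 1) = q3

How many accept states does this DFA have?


Accept states listed: {q1, q2}
Counting: q1(1) q2(2)

2


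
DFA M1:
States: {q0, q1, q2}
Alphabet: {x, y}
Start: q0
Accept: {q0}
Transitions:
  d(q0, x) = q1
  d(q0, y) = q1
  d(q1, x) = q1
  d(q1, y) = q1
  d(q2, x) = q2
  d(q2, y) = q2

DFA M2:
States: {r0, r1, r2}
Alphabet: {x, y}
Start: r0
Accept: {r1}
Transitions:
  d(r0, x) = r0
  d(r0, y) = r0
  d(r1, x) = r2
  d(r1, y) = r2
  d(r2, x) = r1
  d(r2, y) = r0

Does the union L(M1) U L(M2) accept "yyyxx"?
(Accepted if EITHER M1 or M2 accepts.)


M1: final=q1 accepted=False
M2: final=r0 accepted=False

No, union rejects (neither accepts)


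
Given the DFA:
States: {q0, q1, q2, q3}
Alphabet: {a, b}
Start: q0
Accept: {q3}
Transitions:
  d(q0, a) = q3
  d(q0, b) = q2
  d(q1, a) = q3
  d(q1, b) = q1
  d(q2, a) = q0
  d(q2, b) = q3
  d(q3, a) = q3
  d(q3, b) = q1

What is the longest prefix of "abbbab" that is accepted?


Run the DFA, marking each prefix where the state is accepting:
  "" -> q0 [reject]
  "a" -> q3 [accept]
  "ab" -> q1 [reject]
  "abb" -> q1 [reject]
  "abbb" -> q1 [reject]
  "abbba" -> q3 [accept]
  "abbbab" -> q1 [reject]

"abbba"


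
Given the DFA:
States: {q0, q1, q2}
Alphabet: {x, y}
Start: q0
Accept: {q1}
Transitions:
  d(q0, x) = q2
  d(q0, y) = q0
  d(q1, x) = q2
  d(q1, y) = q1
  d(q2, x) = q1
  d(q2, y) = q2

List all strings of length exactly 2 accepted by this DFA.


All strings of length 2: 4 total
Accepted: 1

"xx"


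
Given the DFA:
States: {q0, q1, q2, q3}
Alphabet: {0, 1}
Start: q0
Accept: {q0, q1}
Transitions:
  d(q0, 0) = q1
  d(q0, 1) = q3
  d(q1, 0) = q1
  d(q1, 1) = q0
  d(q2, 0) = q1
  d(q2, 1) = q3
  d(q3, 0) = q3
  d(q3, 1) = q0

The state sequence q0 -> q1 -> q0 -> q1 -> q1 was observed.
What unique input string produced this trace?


Trace back each transition to find the symbol:
  q0 --[0]--> q1
  q1 --[1]--> q0
  q0 --[0]--> q1
  q1 --[0]--> q1

"0100"


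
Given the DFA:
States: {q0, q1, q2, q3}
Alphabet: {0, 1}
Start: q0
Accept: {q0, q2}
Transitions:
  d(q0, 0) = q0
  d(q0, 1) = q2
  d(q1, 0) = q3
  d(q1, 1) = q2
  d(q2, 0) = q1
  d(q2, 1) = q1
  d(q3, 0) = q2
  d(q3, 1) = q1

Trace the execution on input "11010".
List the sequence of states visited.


Input: 11010
d(q0, 1) = q2
d(q2, 1) = q1
d(q1, 0) = q3
d(q3, 1) = q1
d(q1, 0) = q3


q0 -> q2 -> q1 -> q3 -> q1 -> q3


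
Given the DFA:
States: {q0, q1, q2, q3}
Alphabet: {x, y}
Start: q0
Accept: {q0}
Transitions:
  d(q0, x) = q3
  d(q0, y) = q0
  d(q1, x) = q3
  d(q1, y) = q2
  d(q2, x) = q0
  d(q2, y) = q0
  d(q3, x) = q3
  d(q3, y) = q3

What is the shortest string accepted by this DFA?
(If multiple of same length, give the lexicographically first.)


BFS by string length (lex-first path to each state shown):
  len 0: q0<-""
Found accept state at length 0.

"" (empty string)


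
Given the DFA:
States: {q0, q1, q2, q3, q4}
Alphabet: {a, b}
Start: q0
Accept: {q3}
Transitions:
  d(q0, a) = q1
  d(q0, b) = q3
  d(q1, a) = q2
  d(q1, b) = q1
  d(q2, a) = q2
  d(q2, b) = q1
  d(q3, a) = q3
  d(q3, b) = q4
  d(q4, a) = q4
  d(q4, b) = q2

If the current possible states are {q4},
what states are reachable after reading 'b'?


Apply transition on 'b' from each current state:
  d(q4, b) = q2

{q2}


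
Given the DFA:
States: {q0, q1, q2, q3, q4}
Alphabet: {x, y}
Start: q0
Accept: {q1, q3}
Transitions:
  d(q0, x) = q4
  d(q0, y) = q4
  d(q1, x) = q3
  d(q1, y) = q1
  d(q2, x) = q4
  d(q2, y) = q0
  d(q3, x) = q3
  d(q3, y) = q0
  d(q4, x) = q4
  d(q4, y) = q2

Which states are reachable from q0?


BFS from q0:
  layer 0: {q0}
  layer 1: {q4}
  layer 2: {q2}

{q0, q2, q4}


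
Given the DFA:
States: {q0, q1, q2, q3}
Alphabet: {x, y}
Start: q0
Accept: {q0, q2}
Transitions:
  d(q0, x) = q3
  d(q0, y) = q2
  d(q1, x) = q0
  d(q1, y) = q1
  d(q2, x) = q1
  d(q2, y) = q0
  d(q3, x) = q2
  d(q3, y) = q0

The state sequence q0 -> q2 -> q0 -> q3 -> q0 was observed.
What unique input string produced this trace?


Trace back each transition to find the symbol:
  q0 --[y]--> q2
  q2 --[y]--> q0
  q0 --[x]--> q3
  q3 --[y]--> q0

"yyxy"


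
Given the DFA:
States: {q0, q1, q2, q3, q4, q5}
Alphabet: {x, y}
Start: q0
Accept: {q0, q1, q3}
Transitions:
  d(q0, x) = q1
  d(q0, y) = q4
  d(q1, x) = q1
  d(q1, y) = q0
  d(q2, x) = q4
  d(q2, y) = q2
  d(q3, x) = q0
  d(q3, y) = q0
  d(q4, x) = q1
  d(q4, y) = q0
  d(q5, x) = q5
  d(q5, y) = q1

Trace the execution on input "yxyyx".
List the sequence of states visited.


Input: yxyyx
d(q0, y) = q4
d(q4, x) = q1
d(q1, y) = q0
d(q0, y) = q4
d(q4, x) = q1


q0 -> q4 -> q1 -> q0 -> q4 -> q1


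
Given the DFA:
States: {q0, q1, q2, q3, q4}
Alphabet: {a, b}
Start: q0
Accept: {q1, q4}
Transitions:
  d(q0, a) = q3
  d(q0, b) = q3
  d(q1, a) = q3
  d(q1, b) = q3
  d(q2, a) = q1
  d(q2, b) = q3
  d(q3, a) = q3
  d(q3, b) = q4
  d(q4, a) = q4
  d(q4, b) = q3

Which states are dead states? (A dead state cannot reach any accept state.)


Forward reachability from each state:
  q0 -> reaches accept state q4 (live)
  q1 -> reaches accept state q1 (live)
  q2 -> reaches accept state q1 (live)
  q3 -> reaches accept state q4 (live)
  q4 -> reaches accept state q4 (live)

None (all states can reach an accept state)


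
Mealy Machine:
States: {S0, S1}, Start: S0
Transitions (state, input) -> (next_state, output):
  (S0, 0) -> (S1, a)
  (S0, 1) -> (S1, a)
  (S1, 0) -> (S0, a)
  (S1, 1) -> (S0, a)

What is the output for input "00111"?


Step-by-step:
  (S0, 0) -> (S1, a)
  (S1, 0) -> (S0, a)
  (S0, 1) -> (S1, a)
  (S1, 1) -> (S0, a)
  (S0, 1) -> (S1, a)

"aaaaa"


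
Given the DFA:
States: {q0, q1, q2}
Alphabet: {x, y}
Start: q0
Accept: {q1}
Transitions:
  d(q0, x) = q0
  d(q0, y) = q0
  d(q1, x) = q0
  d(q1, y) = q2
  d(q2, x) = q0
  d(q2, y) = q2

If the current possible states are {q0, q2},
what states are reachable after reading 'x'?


Apply transition on 'x' from each current state:
  d(q0, x) = q0
  d(q2, x) = q0

{q0}


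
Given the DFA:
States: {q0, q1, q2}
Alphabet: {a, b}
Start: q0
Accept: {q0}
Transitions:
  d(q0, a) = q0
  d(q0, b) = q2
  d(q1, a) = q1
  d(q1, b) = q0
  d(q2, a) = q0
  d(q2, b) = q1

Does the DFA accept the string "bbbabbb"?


Trace: q0 -> q2 -> q1 -> q0 -> q0 -> q2 -> q1 -> q0
Final state: q0
Accept states: {q0}

Yes, accepted (final state q0 is an accept state)


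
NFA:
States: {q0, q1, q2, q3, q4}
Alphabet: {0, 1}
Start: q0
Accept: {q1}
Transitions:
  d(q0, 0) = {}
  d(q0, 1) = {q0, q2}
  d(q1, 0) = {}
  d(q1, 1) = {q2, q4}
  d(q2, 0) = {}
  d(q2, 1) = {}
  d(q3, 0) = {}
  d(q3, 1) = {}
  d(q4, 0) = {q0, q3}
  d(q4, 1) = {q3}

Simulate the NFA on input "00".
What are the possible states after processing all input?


Start: {q0}
  --0--> {}
  --0--> {}

{} (empty set, no valid transitions)


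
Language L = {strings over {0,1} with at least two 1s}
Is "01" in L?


count('1') = 1

No, "01" is not in L


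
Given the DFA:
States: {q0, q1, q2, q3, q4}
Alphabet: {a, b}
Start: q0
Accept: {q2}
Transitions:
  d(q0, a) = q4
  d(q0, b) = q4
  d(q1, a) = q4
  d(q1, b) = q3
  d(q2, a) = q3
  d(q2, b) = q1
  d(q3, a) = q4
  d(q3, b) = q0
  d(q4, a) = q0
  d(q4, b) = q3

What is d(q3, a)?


Looking up transition d(q3, a)

q4


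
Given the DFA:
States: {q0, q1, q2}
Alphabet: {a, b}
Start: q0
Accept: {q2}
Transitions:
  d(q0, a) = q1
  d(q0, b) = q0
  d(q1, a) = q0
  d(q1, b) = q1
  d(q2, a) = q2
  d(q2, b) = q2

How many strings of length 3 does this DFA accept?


Enumerating all length-3 strings:
  "aaa" -> q1 [reject]
  "aab" -> q0 [reject]
  "aba" -> q0 [reject]
  "abb" -> q1 [reject]
  "baa" -> q0 [reject]
  "bab" -> q1 [reject]
  "bba" -> q1 [reject]
  "bbb" -> q0 [reject]

0 out of 8


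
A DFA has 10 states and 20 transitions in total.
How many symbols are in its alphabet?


Each state has exactly one transition per symbol.
|alphabet| = transitions / states = 20 / 10 = 2

2


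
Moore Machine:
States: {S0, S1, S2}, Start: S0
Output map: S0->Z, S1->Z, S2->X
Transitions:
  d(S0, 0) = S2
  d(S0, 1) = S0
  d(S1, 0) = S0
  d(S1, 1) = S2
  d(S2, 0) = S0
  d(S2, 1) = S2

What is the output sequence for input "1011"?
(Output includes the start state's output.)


Start: S0 (output Z)
  --1--> S0 (output Z)
  --0--> S2 (output X)
  --1--> S2 (output X)
  --1--> S2 (output X)

"ZZXXX"


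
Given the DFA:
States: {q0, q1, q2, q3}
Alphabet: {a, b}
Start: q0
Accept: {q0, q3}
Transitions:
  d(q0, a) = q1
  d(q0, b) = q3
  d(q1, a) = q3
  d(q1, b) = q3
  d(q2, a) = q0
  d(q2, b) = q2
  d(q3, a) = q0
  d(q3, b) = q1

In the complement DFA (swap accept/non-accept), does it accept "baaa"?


Trace: q0 -> q3 -> q0 -> q1 -> q3
Final: q3
Original accept: {q0, q3}
Complement: q3 is in original accept

No, complement rejects (original accepts)


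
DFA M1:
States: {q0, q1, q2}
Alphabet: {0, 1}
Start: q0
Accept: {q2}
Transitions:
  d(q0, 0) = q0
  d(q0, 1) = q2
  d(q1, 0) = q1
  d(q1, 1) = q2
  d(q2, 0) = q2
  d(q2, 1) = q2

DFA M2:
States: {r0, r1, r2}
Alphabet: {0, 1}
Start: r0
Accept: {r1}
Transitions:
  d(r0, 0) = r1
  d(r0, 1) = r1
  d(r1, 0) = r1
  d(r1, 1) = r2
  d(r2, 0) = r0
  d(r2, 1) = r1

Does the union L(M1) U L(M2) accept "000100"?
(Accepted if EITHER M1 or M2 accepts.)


M1: final=q2 accepted=True
M2: final=r1 accepted=True

Yes, union accepts


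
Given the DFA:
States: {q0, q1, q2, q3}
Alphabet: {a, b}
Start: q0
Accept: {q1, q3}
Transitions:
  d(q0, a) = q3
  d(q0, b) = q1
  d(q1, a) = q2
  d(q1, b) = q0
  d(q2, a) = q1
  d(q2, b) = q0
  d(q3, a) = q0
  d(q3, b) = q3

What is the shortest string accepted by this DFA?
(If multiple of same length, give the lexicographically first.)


BFS by string length (lex-first path to each state shown):
  len 0: q0<-""
  len 1: q1<-"b", q3<-"a"
Found accept state at length 1.

"a"


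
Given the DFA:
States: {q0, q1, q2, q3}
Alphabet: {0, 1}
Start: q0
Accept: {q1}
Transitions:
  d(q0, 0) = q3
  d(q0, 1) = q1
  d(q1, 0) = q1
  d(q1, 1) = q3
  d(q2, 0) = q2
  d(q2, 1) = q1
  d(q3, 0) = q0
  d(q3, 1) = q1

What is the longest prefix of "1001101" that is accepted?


Run the DFA, marking each prefix where the state is accepting:
  "" -> q0 [reject]
  "1" -> q1 [accept]
  "10" -> q1 [accept]
  "100" -> q1 [accept]
  "1001" -> q3 [reject]
  "10011" -> q1 [accept]
  "100110" -> q1 [accept]
  "1001101" -> q3 [reject]

"100110"


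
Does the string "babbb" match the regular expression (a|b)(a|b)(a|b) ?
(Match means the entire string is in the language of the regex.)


|string| = 5; first = 'b'; last = 'b'

No, "babbb" does not match (a|b)(a|b)(a|b)


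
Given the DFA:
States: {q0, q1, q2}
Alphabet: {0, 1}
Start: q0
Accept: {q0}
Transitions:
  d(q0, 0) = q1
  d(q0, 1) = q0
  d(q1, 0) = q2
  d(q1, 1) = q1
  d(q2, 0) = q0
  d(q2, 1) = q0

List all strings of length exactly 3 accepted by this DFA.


All strings of length 3: 8 total
Accepted: 3

"000", "001", "111"


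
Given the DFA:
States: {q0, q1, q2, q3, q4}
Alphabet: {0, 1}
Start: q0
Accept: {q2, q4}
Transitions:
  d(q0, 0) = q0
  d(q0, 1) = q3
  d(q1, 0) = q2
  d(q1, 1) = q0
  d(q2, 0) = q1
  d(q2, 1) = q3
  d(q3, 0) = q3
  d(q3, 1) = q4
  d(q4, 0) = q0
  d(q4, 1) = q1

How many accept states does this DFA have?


Accept states listed: {q2, q4}
Counting: q2(1) q4(2)

2


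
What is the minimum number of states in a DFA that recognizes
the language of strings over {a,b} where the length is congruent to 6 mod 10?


States track (length) mod 10.
Need 10 states: one per remainder 0..9; accept = remainder 6.

10


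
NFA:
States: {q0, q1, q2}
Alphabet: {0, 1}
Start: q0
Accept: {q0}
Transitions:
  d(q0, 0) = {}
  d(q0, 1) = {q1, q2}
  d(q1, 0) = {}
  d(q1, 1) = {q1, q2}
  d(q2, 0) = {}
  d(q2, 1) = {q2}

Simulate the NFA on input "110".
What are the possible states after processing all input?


Start: {q0}
  --1--> {q1, q2}
  --1--> {q1, q2}
  --0--> {}

{} (empty set, no valid transitions)


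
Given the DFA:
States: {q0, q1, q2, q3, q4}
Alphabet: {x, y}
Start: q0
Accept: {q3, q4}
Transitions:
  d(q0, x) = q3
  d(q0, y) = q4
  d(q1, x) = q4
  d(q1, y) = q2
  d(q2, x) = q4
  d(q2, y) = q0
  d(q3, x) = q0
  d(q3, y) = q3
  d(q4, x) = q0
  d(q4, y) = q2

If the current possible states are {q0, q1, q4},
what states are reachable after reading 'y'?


Apply transition on 'y' from each current state:
  d(q0, y) = q4
  d(q1, y) = q2
  d(q4, y) = q2

{q2, q4}


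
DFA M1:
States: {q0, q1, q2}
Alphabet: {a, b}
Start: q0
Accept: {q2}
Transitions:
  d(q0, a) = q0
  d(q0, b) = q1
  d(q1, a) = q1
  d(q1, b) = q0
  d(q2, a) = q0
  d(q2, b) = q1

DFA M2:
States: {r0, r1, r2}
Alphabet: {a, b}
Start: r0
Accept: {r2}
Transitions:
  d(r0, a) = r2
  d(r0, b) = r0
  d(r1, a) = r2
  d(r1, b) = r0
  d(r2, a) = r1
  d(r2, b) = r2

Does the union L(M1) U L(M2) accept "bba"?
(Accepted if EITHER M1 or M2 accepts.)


M1: final=q0 accepted=False
M2: final=r2 accepted=True

Yes, union accepts


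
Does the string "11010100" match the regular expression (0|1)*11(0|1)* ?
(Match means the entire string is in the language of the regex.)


|string| = 8; first = '1'; last = '0'

Yes, "11010100" matches (0|1)*11(0|1)*


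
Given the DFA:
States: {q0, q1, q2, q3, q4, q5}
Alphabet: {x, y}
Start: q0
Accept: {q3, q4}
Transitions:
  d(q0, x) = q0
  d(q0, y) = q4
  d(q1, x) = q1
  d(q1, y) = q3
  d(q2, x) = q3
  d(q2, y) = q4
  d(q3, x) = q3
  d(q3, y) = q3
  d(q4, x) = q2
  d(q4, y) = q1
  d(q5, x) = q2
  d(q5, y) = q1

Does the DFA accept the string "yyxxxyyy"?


Trace: q0 -> q4 -> q1 -> q1 -> q1 -> q1 -> q3 -> q3 -> q3
Final state: q3
Accept states: {q3, q4}

Yes, accepted (final state q3 is an accept state)


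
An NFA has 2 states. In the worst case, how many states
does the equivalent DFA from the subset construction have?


Subset construction: one DFA state per subset of NFA states.
2^2 = 4

4


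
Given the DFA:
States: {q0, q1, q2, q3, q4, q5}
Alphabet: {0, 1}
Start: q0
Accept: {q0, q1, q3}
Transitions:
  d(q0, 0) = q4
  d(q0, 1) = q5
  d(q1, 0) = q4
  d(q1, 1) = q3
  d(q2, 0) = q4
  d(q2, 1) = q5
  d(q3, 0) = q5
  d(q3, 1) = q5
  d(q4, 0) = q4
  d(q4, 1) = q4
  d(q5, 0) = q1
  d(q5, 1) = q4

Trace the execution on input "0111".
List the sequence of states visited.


Input: 0111
d(q0, 0) = q4
d(q4, 1) = q4
d(q4, 1) = q4
d(q4, 1) = q4


q0 -> q4 -> q4 -> q4 -> q4


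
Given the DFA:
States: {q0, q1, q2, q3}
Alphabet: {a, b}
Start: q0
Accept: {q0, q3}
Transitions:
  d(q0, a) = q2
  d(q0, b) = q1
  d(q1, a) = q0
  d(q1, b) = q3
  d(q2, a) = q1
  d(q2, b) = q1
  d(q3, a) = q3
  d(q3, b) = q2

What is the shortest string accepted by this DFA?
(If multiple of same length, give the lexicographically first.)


BFS by string length (lex-first path to each state shown):
  len 0: q0<-""
Found accept state at length 0.

"" (empty string)


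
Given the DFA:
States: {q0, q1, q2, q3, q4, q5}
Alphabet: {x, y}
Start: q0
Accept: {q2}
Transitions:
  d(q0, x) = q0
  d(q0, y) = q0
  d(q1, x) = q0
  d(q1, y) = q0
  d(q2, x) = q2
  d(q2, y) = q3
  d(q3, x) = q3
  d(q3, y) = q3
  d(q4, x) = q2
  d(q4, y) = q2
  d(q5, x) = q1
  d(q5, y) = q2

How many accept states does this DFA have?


Accept states listed: {q2}
Counting: q2(1)

1
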